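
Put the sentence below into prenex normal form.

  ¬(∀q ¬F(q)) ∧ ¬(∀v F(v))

Move each ¬ inward, flipping quantifiers it crosses:
  (∃q F(q)) ∧ (∃v ¬F(v))
All bound variables are already distinct, so no renaming is needed.
Extract every quantifier outward, since the variables are now distinct and don't occur free across branches:
  ∃q ∃v (F(q) ∧ ¬F(v))

∃q ∃v (F(q) ∧ ¬F(v))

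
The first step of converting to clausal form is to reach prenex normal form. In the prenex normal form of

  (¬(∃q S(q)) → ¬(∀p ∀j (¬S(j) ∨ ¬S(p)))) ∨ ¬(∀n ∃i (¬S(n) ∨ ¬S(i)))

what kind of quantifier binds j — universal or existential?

existential

Rewrite implications/biconditionals: A → B as ¬A ∨ B.
  ¬¬(∃q S(q)) ∨ ¬(∀p ∀j (¬S(j) ∨ ¬S(p))) ∨ ¬(∀n ∃i (¬S(n) ∨ ¬S(i)))
Push ¬ through the quantifiers and connectives to reach negation normal form:
  (∃q S(q)) ∨ (∃p ∃j (S(j) ∧ S(p))) ∨ (∃n ∀i (S(n) ∧ S(i)))
Pull the quantifiers to the front (each side's bound variable is not free in the other side):
  ∃q ∃p ∃j ∃n ∀i (S(q) ∨ S(j) ∧ S(p) ∨ S(n) ∧ S(i))
The quantifier ∀j sits under an odd number of negations (counting the antecedent side of each →), so it flips to ∃j.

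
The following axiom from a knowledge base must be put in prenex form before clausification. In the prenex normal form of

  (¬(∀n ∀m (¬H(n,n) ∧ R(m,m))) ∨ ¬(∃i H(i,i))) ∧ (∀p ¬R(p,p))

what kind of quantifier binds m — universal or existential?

Drive negations inward (¬∀x A ≡ ∃x ¬A, ¬∃x A ≡ ∀x ¬A, De Morgan for ∧/∨):
  ((∃n ∃m (H(n,n) ∨ ¬R(m,m))) ∨ (∀i ¬H(i,i))) ∧ (∀p ¬R(p,p))
Extract every quantifier outward, since the variables are now distinct and don't occur free across branches:
  ∃n ∃m ∀i ∀p ((H(n,n) ∨ ¬R(m,m) ∨ ¬H(i,i)) ∧ ¬R(p,p))
The quantifier ∀m sits under an odd number of negations, so it flips to ∃m.

existential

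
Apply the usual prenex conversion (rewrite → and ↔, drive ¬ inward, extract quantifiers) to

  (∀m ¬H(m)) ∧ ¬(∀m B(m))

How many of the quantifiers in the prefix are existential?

Push ¬ through the quantifiers and connectives to reach negation normal form:
  (∀m ¬H(m)) ∧ (∃m ¬B(m))
Standardize variables apart so no two quantifiers bind the same name: m↦u1.
  (∀m ¬H(m)) ∧ (∃u1 ¬B(u1))
Extract every quantifier outward, since the variables are now distinct and don't occur free across branches:
  ∀m ∃u1 (¬H(m) ∧ ¬B(u1))
The prefix is ∀m ∃u1: 1 universal, 1 existential.

1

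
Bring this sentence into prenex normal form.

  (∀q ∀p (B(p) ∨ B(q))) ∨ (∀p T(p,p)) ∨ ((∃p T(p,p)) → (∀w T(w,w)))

First replace A → B with ¬A ∨ B.
  (∀q ∀p (B(p) ∨ B(q))) ∨ (∀p T(p,p)) ∨ ¬(∃p T(p,p)) ∨ (∀w T(w,w))
Drive negations inward (¬∀x A ≡ ∃x ¬A, ¬∃x A ≡ ∀x ¬A, De Morgan for ∧/∨):
  (∀q ∀p (B(p) ∨ B(q))) ∨ (∀p T(p,p)) ∨ (∀p ¬T(p,p)) ∨ (∀w T(w,w))
Give each quantifier a distinct variable: p↦u, p↦s.
  (∀q ∀p (B(p) ∨ B(q))) ∨ (∀u T(u,u)) ∨ (∀s ¬T(s,s)) ∨ (∀w T(w,w))
Finally move all quantifiers to the prefix:
  ∀q ∀p ∀u ∀s ∀w (B(p) ∨ B(q) ∨ T(u,u) ∨ ¬T(s,s) ∨ T(w,w))

∀q ∀p ∀u ∀s ∀w (B(p) ∨ B(q) ∨ T(u,u) ∨ ¬T(s,s) ∨ T(w,w))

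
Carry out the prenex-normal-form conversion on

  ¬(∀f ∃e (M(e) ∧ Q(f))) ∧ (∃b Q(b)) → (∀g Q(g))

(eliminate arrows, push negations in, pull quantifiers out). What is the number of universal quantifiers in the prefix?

Rewrite implications/biconditionals: A → B as ¬A ∨ B.
  ¬(¬(∀f ∃e (M(e) ∧ Q(f))) ∧ (∃b Q(b))) ∨ (∀g Q(g))
Push ¬ through the quantifiers and connectives to reach negation normal form:
  (∀f ∃e (M(e) ∧ Q(f))) ∨ (∀b ¬Q(b)) ∨ (∀g Q(g))
Finally move all quantifiers to the prefix:
  ∀f ∃e ∀b ∀g (M(e) ∧ Q(f) ∨ ¬Q(b) ∨ Q(g))
The prefix is ∀f ∃e ∀b ∀g: 3 universal, 1 existential.

3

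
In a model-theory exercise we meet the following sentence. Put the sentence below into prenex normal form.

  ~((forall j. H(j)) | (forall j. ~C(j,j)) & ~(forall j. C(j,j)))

exists j. exists a. forall w. (~H(j) & (C(a,a) | C(w,w)))

Drive negations inward (¬∀x A ≡ ∃x ¬A, ¬∃x A ≡ ∀x ¬A, De Morgan for ∧/∨):
  (exists j. ~H(j)) & ((exists j. C(j,j)) | (forall j. C(j,j)))
Rename bound variables to avoid capture: j↦a, j↦w.
  (exists j. ~H(j)) & ((exists a. C(a,a)) | (forall w. C(w,w)))
Pull the quantifiers to the front (each side's bound variable is not free in the other side):
  exists j. exists a. forall w. (~H(j) & (C(a,a) | C(w,w)))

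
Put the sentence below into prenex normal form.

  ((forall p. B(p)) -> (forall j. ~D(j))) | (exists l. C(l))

First replace A → B with ¬A ∨ B.
  ~(forall p. B(p)) | (forall j. ~D(j)) | (exists l. C(l))
Push ¬ through the quantifiers and connectives to reach negation normal form:
  (exists p. ~B(p)) | (forall j. ~D(j)) | (exists l. C(l))
All bound variables are already distinct, so no renaming is needed.
Finally move all quantifiers to the prefix:
  exists p. forall j. exists l. (~B(p) | ~D(j) | C(l))

exists p. forall j. exists l. (~B(p) | ~D(j) | C(l))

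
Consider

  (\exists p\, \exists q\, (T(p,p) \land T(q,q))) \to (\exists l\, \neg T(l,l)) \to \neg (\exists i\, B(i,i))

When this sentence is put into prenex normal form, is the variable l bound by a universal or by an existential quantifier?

Rewrite implications/biconditionals: A → B as ¬A ∨ B.
  \neg (\exists p\, \exists q\, (T(p,p) \land T(q,q))) \lor \neg (\exists l\, \neg T(l,l)) \lor \neg (\exists i\, B(i,i))
Move each ¬ inward, flipping quantifiers it crosses:
  (\forall p\, \forall q\, (\neg T(p,p) \lor \neg T(q,q))) \lor (\forall l\, T(l,l)) \lor (\forall i\, \neg B(i,i))
Pull the quantifiers to the front (each side's bound variable is not free in the other side):
  \forall p\, \forall q\, \forall l\, \forall i\, (\neg T(p,p) \lor \neg T(q,q) \lor T(l,l) \lor \neg B(i,i))
The quantifier \exists l sits under an odd number of negations (counting the antecedent side of each →), so it flips to \forall l.

universal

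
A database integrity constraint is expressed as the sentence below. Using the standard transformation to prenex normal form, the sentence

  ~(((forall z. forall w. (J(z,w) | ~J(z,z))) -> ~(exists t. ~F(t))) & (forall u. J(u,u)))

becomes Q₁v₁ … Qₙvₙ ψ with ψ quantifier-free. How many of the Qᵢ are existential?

Eliminate → and ↔ using ¬ and ∨.
  ~((~(forall z. forall w. (J(z,w) | ~J(z,z))) | ~(exists t. ~F(t))) & (forall u. J(u,u)))
Push ¬ through the quantifiers and connectives to reach negation normal form:
  (forall z. forall w. (J(z,w) | ~J(z,z))) & (exists t. ~F(t)) | (exists u. ~J(u,u))
Pull the quantifiers to the front (each side's bound variable is not free in the other side):
  forall z. forall w. exists t. exists u. ((J(z,w) | ~J(z,z)) & ~F(t) | ~J(u,u))
The prefix is forall z forall w exists t exists u: 2 universal, 2 existential.

2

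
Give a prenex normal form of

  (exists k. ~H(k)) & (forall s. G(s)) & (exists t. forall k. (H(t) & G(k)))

exists k. forall s. exists t. forall v1. (~H(k) & G(s) & H(t) & G(v1))

Give each quantifier a distinct variable: k↦v1.
  (exists k. ~H(k)) & (forall s. G(s)) & (exists t. forall v1. (H(t) & G(v1)))
Pull the quantifiers to the front (each side's bound variable is not free in the other side):
  exists k. forall s. exists t. forall v1. (~H(k) & G(s) & H(t) & G(v1))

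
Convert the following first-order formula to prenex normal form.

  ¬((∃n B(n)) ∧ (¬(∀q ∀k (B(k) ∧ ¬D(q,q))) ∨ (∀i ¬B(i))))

∀n ∀q ∀k ∃i (¬B(n) ∨ B(k) ∧ ¬D(q,q) ∧ B(i))

Move each ¬ inward, flipping quantifiers it crosses:
  (∀n ¬B(n)) ∨ (∀q ∀k (B(k) ∧ ¬D(q,q))) ∧ (∃i B(i))
All bound variables are already distinct, so no renaming is needed.
Extract every quantifier outward, since the variables are now distinct and don't occur free across branches:
  ∀n ∀q ∀k ∃i (¬B(n) ∨ B(k) ∧ ¬D(q,q) ∧ B(i))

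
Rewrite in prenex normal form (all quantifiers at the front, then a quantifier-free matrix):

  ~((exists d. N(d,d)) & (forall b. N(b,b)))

Move each ¬ inward, flipping quantifiers it crosses:
  (forall d. ~N(d,d)) | (exists b. ~N(b,b))
All bound variables are already distinct, so no renaming is needed.
Finally move all quantifiers to the prefix:
  forall d. exists b. (~N(d,d) | ~N(b,b))

forall d. exists b. (~N(d,d) | ~N(b,b))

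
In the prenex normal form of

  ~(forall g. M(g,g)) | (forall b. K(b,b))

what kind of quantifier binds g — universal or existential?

Push ¬ through the quantifiers and connectives to reach negation normal form:
  (exists g. ~M(g,g)) | (forall b. K(b,b))
Extract every quantifier outward, since the variables are now distinct and don't occur free across branches:
  exists g. forall b. (~M(g,g) | K(b,b))
The quantifier forall g sits under an odd number of negations, so it flips to exists g.

existential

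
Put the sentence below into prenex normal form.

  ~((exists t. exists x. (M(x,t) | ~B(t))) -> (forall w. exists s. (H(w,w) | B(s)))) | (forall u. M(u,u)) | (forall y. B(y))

First replace A → B with ¬A ∨ B.
  ~(~(exists t. exists x. (M(x,t) | ~B(t))) | (forall w. exists s. (H(w,w) | B(s)))) | (forall u. M(u,u)) | (forall y. B(y))
Move each ¬ inward, flipping quantifiers it crosses:
  (exists t. exists x. (M(x,t) | ~B(t))) & (exists w. forall s. (~H(w,w) & ~B(s))) | (forall u. M(u,u)) | (forall y. B(y))
All bound variables are already distinct, so no renaming is needed.
Finally move all quantifiers to the prefix:
  exists t. exists x. exists w. forall s. forall u. forall y. ((M(x,t) | ~B(t)) & ~H(w,w) & ~B(s) | M(u,u) | B(y))

exists t. exists x. exists w. forall s. forall u. forall y. ((M(x,t) | ~B(t)) & ~H(w,w) & ~B(s) | M(u,u) | B(y))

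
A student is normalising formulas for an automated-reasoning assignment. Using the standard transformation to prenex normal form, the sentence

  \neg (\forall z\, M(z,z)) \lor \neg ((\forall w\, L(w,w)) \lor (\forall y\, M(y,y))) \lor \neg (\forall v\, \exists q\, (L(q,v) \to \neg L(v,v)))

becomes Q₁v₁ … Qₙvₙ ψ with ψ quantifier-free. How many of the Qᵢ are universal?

First replace A → B with ¬A ∨ B.
  \neg (\forall z\, M(z,z)) \lor \neg ((\forall w\, L(w,w)) \lor (\forall y\, M(y,y))) \lor \neg (\forall v\, \exists q\, (\neg L(q,v) \lor \neg L(v,v)))
Drive negations inward (¬∀x A ≡ ∃x ¬A, ¬∃x A ≡ ∀x ¬A, De Morgan for ∧/∨):
  (\exists z\, \neg M(z,z)) \lor (\exists w\, \neg L(w,w)) \land (\exists y\, \neg M(y,y)) \lor (\exists v\, \forall q\, (L(q,v) \land L(v,v)))
All bound variables are already distinct, so no renaming is needed.
Extract every quantifier outward, since the variables are now distinct and don't occur free across branches:
  \exists z\, \exists w\, \exists y\, \exists v\, \forall q\, (\neg M(z,z) \lor \neg L(w,w) \land \neg M(y,y) \lor L(q,v) \land L(v,v))
The prefix is \exists z \exists w \exists y \exists v \forall q: 1 universal, 4 existential.

1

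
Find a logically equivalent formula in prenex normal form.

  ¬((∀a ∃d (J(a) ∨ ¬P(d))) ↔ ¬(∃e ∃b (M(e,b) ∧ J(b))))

∀a ∃d ∃e ∃b ∀q ∀w1 ∃s ∀t ((J(a) ∨ ¬P(d)) ∧ M(e,b) ∧ J(b) ∨ (¬M(q,w1) ∨ ¬J(w1)) ∧ ¬J(s) ∧ P(t))

Eliminate → and ↔ using ¬ and ∨; A ↔ B as (¬A ∨ B) ∧ (¬B ∨ A).
  ¬((¬(∀a ∃d (J(a) ∨ ¬P(d))) ∨ ¬(∃e ∃b (M(e,b) ∧ J(b)))) ∧ (¬¬(∃e ∃b (M(e,b) ∧ J(b))) ∨ (∀a ∃d (J(a) ∨ ¬P(d)))))
Push ¬ through the quantifiers and connectives to reach negation normal form:
  (∀a ∃d (J(a) ∨ ¬P(d))) ∧ (∃e ∃b (M(e,b) ∧ J(b))) ∨ (∀e ∀b (¬M(e,b) ∨ ¬J(b))) ∧ (∃a ∀d (¬J(a) ∧ P(d)))
Give each quantifier a distinct variable: e↦q, b↦w1, a↦s, d↦t.
  (∀a ∃d (J(a) ∨ ¬P(d))) ∧ (∃e ∃b (M(e,b) ∧ J(b))) ∨ (∀q ∀w1 (¬M(q,w1) ∨ ¬J(w1))) ∧ (∃s ∀t (¬J(s) ∧ P(t)))
Extract every quantifier outward, since the variables are now distinct and don't occur free across branches:
  ∀a ∃d ∃e ∃b ∀q ∀w1 ∃s ∀t ((J(a) ∨ ¬P(d)) ∧ M(e,b) ∧ J(b) ∨ (¬M(q,w1) ∨ ¬J(w1)) ∧ ¬J(s) ∧ P(t))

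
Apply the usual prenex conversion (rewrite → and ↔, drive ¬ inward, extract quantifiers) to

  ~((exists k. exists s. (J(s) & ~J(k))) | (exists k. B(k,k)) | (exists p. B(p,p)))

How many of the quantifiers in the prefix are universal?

Move each ¬ inward, flipping quantifiers it crosses:
  (forall k. forall s. (~J(s) | J(k))) & (forall k. ~B(k,k)) & (forall p. ~B(p,p))
Rename bound variables to avoid capture: k↦u.
  (forall k. forall s. (~J(s) | J(k))) & (forall u. ~B(u,u)) & (forall p. ~B(p,p))
Pull the quantifiers to the front (each side's bound variable is not free in the other side):
  forall k. forall s. forall u. forall p. ((~J(s) | J(k)) & ~B(u,u) & ~B(p,p))
The prefix is forall k forall s forall u forall p: 4 universal, 0 existential.

4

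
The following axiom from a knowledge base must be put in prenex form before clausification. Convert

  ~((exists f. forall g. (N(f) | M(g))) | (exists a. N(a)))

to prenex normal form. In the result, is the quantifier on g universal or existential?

existential

Move each ¬ inward, flipping quantifiers it crosses:
  (forall f. exists g. (~N(f) & ~M(g))) & (forall a. ~N(a))
All bound variables are already distinct, so no renaming is needed.
Pull the quantifiers to the front (each side's bound variable is not free in the other side):
  forall f. exists g. forall a. (~N(f) & ~M(g) & ~N(a))
The quantifier forall g sits under an odd number of negations, so it flips to exists g.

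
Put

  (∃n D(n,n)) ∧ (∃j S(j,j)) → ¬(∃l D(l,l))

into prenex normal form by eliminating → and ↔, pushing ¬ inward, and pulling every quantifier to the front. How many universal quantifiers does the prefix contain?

Eliminate → and ↔ using ¬ and ∨.
  ¬((∃n D(n,n)) ∧ (∃j S(j,j))) ∨ ¬(∃l D(l,l))
Move each ¬ inward, flipping quantifiers it crosses:
  (∀n ¬D(n,n)) ∨ (∀j ¬S(j,j)) ∨ (∀l ¬D(l,l))
All bound variables are already distinct, so no renaming is needed.
Pull the quantifiers to the front (each side's bound variable is not free in the other side):
  ∀n ∀j ∀l (¬D(n,n) ∨ ¬S(j,j) ∨ ¬D(l,l))
The prefix is ∀n ∀j ∀l: 3 universal, 0 existential.

3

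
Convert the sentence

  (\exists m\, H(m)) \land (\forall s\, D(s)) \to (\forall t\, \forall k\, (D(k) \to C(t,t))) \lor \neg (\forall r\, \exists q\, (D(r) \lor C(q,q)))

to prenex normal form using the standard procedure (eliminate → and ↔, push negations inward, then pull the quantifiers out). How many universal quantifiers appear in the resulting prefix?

4

First replace A → B with ¬A ∨ B.
  \neg ((\exists m\, H(m)) \land (\forall s\, D(s))) \lor (\forall t\, \forall k\, (\neg D(k) \lor C(t,t))) \lor \neg (\forall r\, \exists q\, (D(r) \lor C(q,q)))
Move each ¬ inward, flipping quantifiers it crosses:
  (\forall m\, \neg H(m)) \lor (\exists s\, \neg D(s)) \lor (\forall t\, \forall k\, (\neg D(k) \lor C(t,t))) \lor (\exists r\, \forall q\, (\neg D(r) \land \neg C(q,q)))
Pull the quantifiers to the front (each side's bound variable is not free in the other side):
  \forall m\, \exists s\, \forall t\, \forall k\, \exists r\, \forall q\, (\neg H(m) \lor \neg D(s) \lor \neg D(k) \lor C(t,t) \lor \neg D(r) \land \neg C(q,q))
The prefix is \forall m \exists s \forall t \forall k \exists r \forall q: 4 universal, 2 existential.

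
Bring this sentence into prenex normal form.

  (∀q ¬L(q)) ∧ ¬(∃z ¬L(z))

∀q ∀z (¬L(q) ∧ L(z))

Push ¬ through the quantifiers and connectives to reach negation normal form:
  (∀q ¬L(q)) ∧ (∀z L(z))
All bound variables are already distinct, so no renaming is needed.
Finally move all quantifiers to the prefix:
  ∀q ∀z (¬L(q) ∧ L(z))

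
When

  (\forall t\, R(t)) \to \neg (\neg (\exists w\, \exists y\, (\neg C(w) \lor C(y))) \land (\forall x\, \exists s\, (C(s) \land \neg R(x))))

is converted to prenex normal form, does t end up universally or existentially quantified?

First replace A → B with ¬A ∨ B.
  \neg (\forall t\, R(t)) \lor \neg (\neg (\exists w\, \exists y\, (\neg C(w) \lor C(y))) \land (\forall x\, \exists s\, (C(s) \land \neg R(x))))
Move each ¬ inward, flipping quantifiers it crosses:
  (\exists t\, \neg R(t)) \lor (\exists w\, \exists y\, (\neg C(w) \lor C(y))) \lor (\exists x\, \forall s\, (\neg C(s) \lor R(x)))
Pull the quantifiers to the front (each side's bound variable is not free in the other side):
  \exists t\, \exists w\, \exists y\, \exists x\, \forall s\, (\neg R(t) \lor \neg C(w) \lor C(y) \lor \neg C(s) \lor R(x))
The quantifier \forall t sits under an odd number of negations (counting the antecedent side of each →), so it flips to \exists t.

existential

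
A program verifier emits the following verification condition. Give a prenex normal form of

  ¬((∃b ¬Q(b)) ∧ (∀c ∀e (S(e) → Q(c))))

Rewrite implications/biconditionals: A → B as ¬A ∨ B.
  ¬((∃b ¬Q(b)) ∧ (∀c ∀e (¬S(e) ∨ Q(c))))
Push ¬ through the quantifiers and connectives to reach negation normal form:
  (∀b Q(b)) ∨ (∃c ∃e (S(e) ∧ ¬Q(c)))
Extract every quantifier outward, since the variables are now distinct and don't occur free across branches:
  ∀b ∃c ∃e (Q(b) ∨ S(e) ∧ ¬Q(c))

∀b ∃c ∃e (Q(b) ∨ S(e) ∧ ¬Q(c))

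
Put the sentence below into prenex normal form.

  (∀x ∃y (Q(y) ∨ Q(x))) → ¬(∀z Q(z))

∃x ∀y ∃z (¬Q(y) ∧ ¬Q(x) ∨ ¬Q(z))

First replace A → B with ¬A ∨ B.
  ¬(∀x ∃y (Q(y) ∨ Q(x))) ∨ ¬(∀z Q(z))
Drive negations inward (¬∀x A ≡ ∃x ¬A, ¬∃x A ≡ ∀x ¬A, De Morgan for ∧/∨):
  (∃x ∀y (¬Q(y) ∧ ¬Q(x))) ∨ (∃z ¬Q(z))
All bound variables are already distinct, so no renaming is needed.
Pull the quantifiers to the front (each side's bound variable is not free in the other side):
  ∃x ∀y ∃z (¬Q(y) ∧ ¬Q(x) ∨ ¬Q(z))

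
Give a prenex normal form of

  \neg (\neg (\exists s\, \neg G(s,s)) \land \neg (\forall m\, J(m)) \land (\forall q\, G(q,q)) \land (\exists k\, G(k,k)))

\exists s\, \forall m\, \exists q\, \forall k\, (\neg G(s,s) \lor J(m) \lor \neg G(q,q) \lor \neg G(k,k))

Drive negations inward (¬∀x A ≡ ∃x ¬A, ¬∃x A ≡ ∀x ¬A, De Morgan for ∧/∨):
  (\exists s\, \neg G(s,s)) \lor (\forall m\, J(m)) \lor (\exists q\, \neg G(q,q)) \lor (\forall k\, \neg G(k,k))
Extract every quantifier outward, since the variables are now distinct and don't occur free across branches:
  \exists s\, \forall m\, \exists q\, \forall k\, (\neg G(s,s) \lor J(m) \lor \neg G(q,q) \lor \neg G(k,k))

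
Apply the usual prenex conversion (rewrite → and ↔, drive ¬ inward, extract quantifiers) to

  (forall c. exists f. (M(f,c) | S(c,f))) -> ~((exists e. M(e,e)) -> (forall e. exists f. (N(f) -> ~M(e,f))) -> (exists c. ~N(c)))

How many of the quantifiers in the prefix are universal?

Eliminate → and ↔ using ¬ and ∨.
  ~(forall c. exists f. (M(f,c) | S(c,f))) | ~(~(exists e. M(e,e)) | ~(forall e. exists f. (~N(f) | ~M(e,f))) | (exists c. ~N(c)))
Drive negations inward (¬∀x A ≡ ∃x ¬A, ¬∃x A ≡ ∀x ¬A, De Morgan for ∧/∨):
  (exists c. forall f. (~M(f,c) & ~S(c,f))) | (exists e. M(e,e)) & (forall e. exists f. (~N(f) | ~M(e,f))) & (forall c. N(c))
Rename bound variables to avoid capture: e↦x1, f↦b, c↦v.
  (exists c. forall f. (~M(f,c) & ~S(c,f))) | (exists e. M(e,e)) & (forall x1. exists b. (~N(b) | ~M(x1,b))) & (forall v. N(v))
Extract every quantifier outward, since the variables are now distinct and don't occur free across branches:
  exists c. forall f. exists e. forall x1. exists b. forall v. (~M(f,c) & ~S(c,f) | M(e,e) & (~N(b) | ~M(x1,b)) & N(v))
The prefix is exists c forall f exists e forall x1 exists b forall v: 3 universal, 3 existential.

3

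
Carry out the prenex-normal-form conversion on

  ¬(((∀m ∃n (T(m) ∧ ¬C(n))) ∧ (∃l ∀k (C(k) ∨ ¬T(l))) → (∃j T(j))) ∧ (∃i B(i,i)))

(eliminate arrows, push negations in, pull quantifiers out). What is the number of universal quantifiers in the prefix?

4

First replace A → B with ¬A ∨ B.
  ¬((¬((∀m ∃n (T(m) ∧ ¬C(n))) ∧ (∃l ∀k (C(k) ∨ ¬T(l)))) ∨ (∃j T(j))) ∧ (∃i B(i,i)))
Move each ¬ inward, flipping quantifiers it crosses:
  (∀m ∃n (T(m) ∧ ¬C(n))) ∧ (∃l ∀k (C(k) ∨ ¬T(l))) ∧ (∀j ¬T(j)) ∨ (∀i ¬B(i,i))
Finally move all quantifiers to the prefix:
  ∀m ∃n ∃l ∀k ∀j ∀i (T(m) ∧ ¬C(n) ∧ (C(k) ∨ ¬T(l)) ∧ ¬T(j) ∨ ¬B(i,i))
The prefix is ∀m ∃n ∃l ∀k ∀j ∀i: 4 universal, 2 existential.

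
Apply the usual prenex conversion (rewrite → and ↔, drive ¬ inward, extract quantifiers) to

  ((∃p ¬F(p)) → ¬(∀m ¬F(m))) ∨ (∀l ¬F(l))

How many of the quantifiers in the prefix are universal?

Eliminate → and ↔ using ¬ and ∨.
  ¬(∃p ¬F(p)) ∨ ¬(∀m ¬F(m)) ∨ (∀l ¬F(l))
Push ¬ through the quantifiers and connectives to reach negation normal form:
  (∀p F(p)) ∨ (∃m F(m)) ∨ (∀l ¬F(l))
Finally move all quantifiers to the prefix:
  ∀p ∃m ∀l (F(p) ∨ F(m) ∨ ¬F(l))
The prefix is ∀p ∃m ∀l: 2 universal, 1 existential.

2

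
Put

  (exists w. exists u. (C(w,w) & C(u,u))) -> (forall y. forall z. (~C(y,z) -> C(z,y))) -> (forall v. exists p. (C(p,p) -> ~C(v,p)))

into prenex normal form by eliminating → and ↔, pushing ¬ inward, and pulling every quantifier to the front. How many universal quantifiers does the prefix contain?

3

First replace A → B with ¬A ∨ B.
  ~(exists w. exists u. (C(w,w) & C(u,u))) | ~(forall y. forall z. (~~C(y,z) | C(z,y))) | (forall v. exists p. (~C(p,p) | ~C(v,p)))
Move each ¬ inward, flipping quantifiers it crosses:
  (forall w. forall u. (~C(w,w) | ~C(u,u))) | (exists y. exists z. (~C(y,z) & ~C(z,y))) | (forall v. exists p. (~C(p,p) | ~C(v,p)))
Pull the quantifiers to the front (each side's bound variable is not free in the other side):
  forall w. forall u. exists y. exists z. forall v. exists p. (~C(w,w) | ~C(u,u) | ~C(y,z) & ~C(z,y) | ~C(p,p) | ~C(v,p))
The prefix is forall w forall u exists y exists z forall v exists p: 3 universal, 3 existential.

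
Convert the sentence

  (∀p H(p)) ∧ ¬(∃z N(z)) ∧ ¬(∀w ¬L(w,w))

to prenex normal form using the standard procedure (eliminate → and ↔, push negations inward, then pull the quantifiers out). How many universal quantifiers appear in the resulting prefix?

2

Drive negations inward (¬∀x A ≡ ∃x ¬A, ¬∃x A ≡ ∀x ¬A, De Morgan for ∧/∨):
  (∀p H(p)) ∧ (∀z ¬N(z)) ∧ (∃w L(w,w))
All bound variables are already distinct, so no renaming is needed.
Finally move all quantifiers to the prefix:
  ∀p ∀z ∃w (H(p) ∧ ¬N(z) ∧ L(w,w))
The prefix is ∀p ∀z ∃w: 2 universal, 1 existential.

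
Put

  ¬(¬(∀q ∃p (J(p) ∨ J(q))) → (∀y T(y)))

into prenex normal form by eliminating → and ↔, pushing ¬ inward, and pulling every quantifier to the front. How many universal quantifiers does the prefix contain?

1

Rewrite implications/biconditionals: A → B as ¬A ∨ B.
  ¬(¬¬(∀q ∃p (J(p) ∨ J(q))) ∨ (∀y T(y)))
Move each ¬ inward, flipping quantifiers it crosses:
  (∃q ∀p (¬J(p) ∧ ¬J(q))) ∧ (∃y ¬T(y))
Finally move all quantifiers to the prefix:
  ∃q ∀p ∃y (¬J(p) ∧ ¬J(q) ∧ ¬T(y))
The prefix is ∃q ∀p ∃y: 1 universal, 2 existential.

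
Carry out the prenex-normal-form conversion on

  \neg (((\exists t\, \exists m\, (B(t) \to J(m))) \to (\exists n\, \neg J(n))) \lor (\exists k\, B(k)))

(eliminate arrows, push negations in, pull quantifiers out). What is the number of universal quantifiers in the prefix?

First replace A → B with ¬A ∨ B.
  \neg (\neg (\exists t\, \exists m\, (\neg B(t) \lor J(m))) \lor (\exists n\, \neg J(n)) \lor (\exists k\, B(k)))
Drive negations inward (¬∀x A ≡ ∃x ¬A, ¬∃x A ≡ ∀x ¬A, De Morgan for ∧/∨):
  (\exists t\, \exists m\, (\neg B(t) \lor J(m))) \land (\forall n\, J(n)) \land (\forall k\, \neg B(k))
All bound variables are already distinct, so no renaming is needed.
Extract every quantifier outward, since the variables are now distinct and don't occur free across branches:
  \exists t\, \exists m\, \forall n\, \forall k\, ((\neg B(t) \lor J(m)) \land J(n) \land \neg B(k))
The prefix is \exists t \exists m \forall n \forall k: 2 universal, 2 existential.

2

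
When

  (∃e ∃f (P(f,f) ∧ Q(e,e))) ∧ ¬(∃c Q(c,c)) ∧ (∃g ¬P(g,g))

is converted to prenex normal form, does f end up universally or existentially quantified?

Drive negations inward (¬∀x A ≡ ∃x ¬A, ¬∃x A ≡ ∀x ¬A, De Morgan for ∧/∨):
  (∃e ∃f (P(f,f) ∧ Q(e,e))) ∧ (∀c ¬Q(c,c)) ∧ (∃g ¬P(g,g))
Extract every quantifier outward, since the variables are now distinct and don't occur free across branches:
  ∃e ∃f ∀c ∃g (P(f,f) ∧ Q(e,e) ∧ ¬Q(c,c) ∧ ¬P(g,g))
The quantifier ∃f sits under an even number of negations, so it remains existential.

existential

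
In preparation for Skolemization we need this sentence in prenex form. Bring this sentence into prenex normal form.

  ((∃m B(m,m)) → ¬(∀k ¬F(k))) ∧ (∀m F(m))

Rewrite implications/biconditionals: A → B as ¬A ∨ B.
  (¬(∃m B(m,m)) ∨ ¬(∀k ¬F(k))) ∧ (∀m F(m))
Move each ¬ inward, flipping quantifiers it crosses:
  ((∀m ¬B(m,m)) ∨ (∃k F(k))) ∧ (∀m F(m))
Standardize variables apart so no two quantifiers bind the same name: m↦y.
  ((∀m ¬B(m,m)) ∨ (∃k F(k))) ∧ (∀y F(y))
Pull the quantifiers to the front (each side's bound variable is not free in the other side):
  ∀m ∃k ∀y ((¬B(m,m) ∨ F(k)) ∧ F(y))

∀m ∃k ∀y ((¬B(m,m) ∨ F(k)) ∧ F(y))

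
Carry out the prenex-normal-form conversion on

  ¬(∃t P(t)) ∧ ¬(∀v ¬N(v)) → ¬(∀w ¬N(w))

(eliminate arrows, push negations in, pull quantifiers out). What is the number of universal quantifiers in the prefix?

1

Rewrite implications/biconditionals: A → B as ¬A ∨ B.
  ¬(¬(∃t P(t)) ∧ ¬(∀v ¬N(v))) ∨ ¬(∀w ¬N(w))
Push ¬ through the quantifiers and connectives to reach negation normal form:
  (∃t P(t)) ∨ (∀v ¬N(v)) ∨ (∃w N(w))
Pull the quantifiers to the front (each side's bound variable is not free in the other side):
  ∃t ∀v ∃w (P(t) ∨ ¬N(v) ∨ N(w))
The prefix is ∃t ∀v ∃w: 1 universal, 2 existential.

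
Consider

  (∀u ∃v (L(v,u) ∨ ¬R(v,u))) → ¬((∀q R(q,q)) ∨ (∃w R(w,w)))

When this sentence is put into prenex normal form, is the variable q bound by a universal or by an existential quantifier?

existential

First replace A → B with ¬A ∨ B.
  ¬(∀u ∃v (L(v,u) ∨ ¬R(v,u))) ∨ ¬((∀q R(q,q)) ∨ (∃w R(w,w)))
Push ¬ through the quantifiers and connectives to reach negation normal form:
  (∃u ∀v (¬L(v,u) ∧ R(v,u))) ∨ (∃q ¬R(q,q)) ∧ (∀w ¬R(w,w))
All bound variables are already distinct, so no renaming is needed.
Extract every quantifier outward, since the variables are now distinct and don't occur free across branches:
  ∃u ∀v ∃q ∀w (¬L(v,u) ∧ R(v,u) ∨ ¬R(q,q) ∧ ¬R(w,w))
The quantifier ∀q sits under an odd number of negations (counting the antecedent side of each →), so it flips to ∃q.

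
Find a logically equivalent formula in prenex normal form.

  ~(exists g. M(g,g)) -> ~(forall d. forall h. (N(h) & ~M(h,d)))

exists g. exists d. exists h. (M(g,g) | ~N(h) | M(h,d))

Eliminate → and ↔ using ¬ and ∨.
  ~~(exists g. M(g,g)) | ~(forall d. forall h. (N(h) & ~M(h,d)))
Push ¬ through the quantifiers and connectives to reach negation normal form:
  (exists g. M(g,g)) | (exists d. exists h. (~N(h) | M(h,d)))
All bound variables are already distinct, so no renaming is needed.
Extract every quantifier outward, since the variables are now distinct and don't occur free across branches:
  exists g. exists d. exists h. (M(g,g) | ~N(h) | M(h,d))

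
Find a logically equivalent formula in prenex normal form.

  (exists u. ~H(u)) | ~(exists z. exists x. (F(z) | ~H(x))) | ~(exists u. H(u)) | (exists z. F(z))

exists u. forall z. forall x. forall v. exists x1. (~H(u) | ~F(z) & H(x) | ~H(v) | F(x1))

Push ¬ through the quantifiers and connectives to reach negation normal form:
  (exists u. ~H(u)) | (forall z. forall x. (~F(z) & H(x))) | (forall u. ~H(u)) | (exists z. F(z))
Rename bound variables to avoid capture: u↦v, z↦x1.
  (exists u. ~H(u)) | (forall z. forall x. (~F(z) & H(x))) | (forall v. ~H(v)) | (exists x1. F(x1))
Extract every quantifier outward, since the variables are now distinct and don't occur free across branches:
  exists u. forall z. forall x. forall v. exists x1. (~H(u) | ~F(z) & H(x) | ~H(v) | F(x1))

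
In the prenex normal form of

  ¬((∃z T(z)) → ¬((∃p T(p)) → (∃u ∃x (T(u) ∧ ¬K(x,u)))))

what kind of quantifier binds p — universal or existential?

universal

Rewrite implications/biconditionals: A → B as ¬A ∨ B.
  ¬(¬(∃z T(z)) ∨ ¬(¬(∃p T(p)) ∨ (∃u ∃x (T(u) ∧ ¬K(x,u)))))
Push ¬ through the quantifiers and connectives to reach negation normal form:
  (∃z T(z)) ∧ ((∀p ¬T(p)) ∨ (∃u ∃x (T(u) ∧ ¬K(x,u))))
All bound variables are already distinct, so no renaming is needed.
Finally move all quantifiers to the prefix:
  ∃z ∀p ∃u ∃x (T(z) ∧ (¬T(p) ∨ T(u) ∧ ¬K(x,u)))
The quantifier ∃p sits under an odd number of negations (counting the antecedent side of each →), so it flips to ∀p.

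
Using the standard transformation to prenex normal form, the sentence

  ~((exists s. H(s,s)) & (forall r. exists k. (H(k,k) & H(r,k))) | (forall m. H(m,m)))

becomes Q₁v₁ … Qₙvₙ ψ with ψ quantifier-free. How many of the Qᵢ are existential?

2

Move each ¬ inward, flipping quantifiers it crosses:
  ((forall s. ~H(s,s)) | (exists r. forall k. (~H(k,k) | ~H(r,k)))) & (exists m. ~H(m,m))
All bound variables are already distinct, so no renaming is needed.
Pull the quantifiers to the front (each side's bound variable is not free in the other side):
  forall s. exists r. forall k. exists m. ((~H(s,s) | ~H(k,k) | ~H(r,k)) & ~H(m,m))
The prefix is forall s exists r forall k exists m: 2 universal, 2 existential.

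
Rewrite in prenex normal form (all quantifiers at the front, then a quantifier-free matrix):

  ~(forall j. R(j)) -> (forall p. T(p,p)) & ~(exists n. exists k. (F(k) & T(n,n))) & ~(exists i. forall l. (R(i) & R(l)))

First replace A → B with ¬A ∨ B.
  ~~(forall j. R(j)) | (forall p. T(p,p)) & ~(exists n. exists k. (F(k) & T(n,n))) & ~(exists i. forall l. (R(i) & R(l)))
Push ¬ through the quantifiers and connectives to reach negation normal form:
  (forall j. R(j)) | (forall p. T(p,p)) & (forall n. forall k. (~F(k) | ~T(n,n))) & (forall i. exists l. (~R(i) | ~R(l)))
All bound variables are already distinct, so no renaming is needed.
Pull the quantifiers to the front (each side's bound variable is not free in the other side):
  forall j. forall p. forall n. forall k. forall i. exists l. (R(j) | T(p,p) & (~F(k) | ~T(n,n)) & (~R(i) | ~R(l)))

forall j. forall p. forall n. forall k. forall i. exists l. (R(j) | T(p,p) & (~F(k) | ~T(n,n)) & (~R(i) | ~R(l)))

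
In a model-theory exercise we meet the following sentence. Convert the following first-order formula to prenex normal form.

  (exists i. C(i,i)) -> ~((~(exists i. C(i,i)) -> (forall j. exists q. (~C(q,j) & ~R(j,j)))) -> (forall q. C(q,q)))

forall i. exists v. forall j. exists q. exists y. (~C(i,i) | (C(v,v) | ~C(q,j) & ~R(j,j)) & ~C(y,y))

First replace A → B with ¬A ∨ B.
  ~(exists i. C(i,i)) | ~(~(~~(exists i. C(i,i)) | (forall j. exists q. (~C(q,j) & ~R(j,j)))) | (forall q. C(q,q)))
Drive negations inward (¬∀x A ≡ ∃x ¬A, ¬∃x A ≡ ∀x ¬A, De Morgan for ∧/∨):
  (forall i. ~C(i,i)) | ((exists i. C(i,i)) | (forall j. exists q. (~C(q,j) & ~R(j,j)))) & (exists q. ~C(q,q))
Rename bound variables to avoid capture: i↦v, q↦y.
  (forall i. ~C(i,i)) | ((exists v. C(v,v)) | (forall j. exists q. (~C(q,j) & ~R(j,j)))) & (exists y. ~C(y,y))
Extract every quantifier outward, since the variables are now distinct and don't occur free across branches:
  forall i. exists v. forall j. exists q. exists y. (~C(i,i) | (C(v,v) | ~C(q,j) & ~R(j,j)) & ~C(y,y))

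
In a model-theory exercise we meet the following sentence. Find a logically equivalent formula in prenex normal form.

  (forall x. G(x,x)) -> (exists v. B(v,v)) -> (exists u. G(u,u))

exists x. forall v. exists u. (~G(x,x) | ~B(v,v) | G(u,u))

Rewrite implications/biconditionals: A → B as ¬A ∨ B.
  ~(forall x. G(x,x)) | ~(exists v. B(v,v)) | (exists u. G(u,u))
Drive negations inward (¬∀x A ≡ ∃x ¬A, ¬∃x A ≡ ∀x ¬A, De Morgan for ∧/∨):
  (exists x. ~G(x,x)) | (forall v. ~B(v,v)) | (exists u. G(u,u))
Extract every quantifier outward, since the variables are now distinct and don't occur free across branches:
  exists x. forall v. exists u. (~G(x,x) | ~B(v,v) | G(u,u))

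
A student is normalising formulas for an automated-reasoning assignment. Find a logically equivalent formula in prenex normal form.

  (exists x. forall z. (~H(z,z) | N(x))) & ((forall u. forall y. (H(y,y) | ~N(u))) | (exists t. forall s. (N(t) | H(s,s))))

exists x. forall z. forall u. forall y. exists t. forall s. ((~H(z,z) | N(x)) & (H(y,y) | ~N(u) | N(t) | H(s,s)))

Finally move all quantifiers to the prefix:
  exists x. forall z. forall u. forall y. exists t. forall s. ((~H(z,z) | N(x)) & (H(y,y) | ~N(u) | N(t) | H(s,s)))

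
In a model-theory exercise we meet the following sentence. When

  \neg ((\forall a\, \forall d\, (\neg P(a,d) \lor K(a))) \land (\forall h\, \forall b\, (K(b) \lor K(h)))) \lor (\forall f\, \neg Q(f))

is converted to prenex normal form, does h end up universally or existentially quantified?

Push ¬ through the quantifiers and connectives to reach negation normal form:
  (\exists a\, \exists d\, (P(a,d) \land \neg K(a))) \lor (\exists h\, \exists b\, (\neg K(b) \land \neg K(h))) \lor (\forall f\, \neg Q(f))
All bound variables are already distinct, so no renaming is needed.
Finally move all quantifiers to the prefix:
  \exists a\, \exists d\, \exists h\, \exists b\, \forall f\, (P(a,d) \land \neg K(a) \lor \neg K(b) \land \neg K(h) \lor \neg Q(f))
The quantifier \forall h sits under an odd number of negations, so it flips to \exists h.

existential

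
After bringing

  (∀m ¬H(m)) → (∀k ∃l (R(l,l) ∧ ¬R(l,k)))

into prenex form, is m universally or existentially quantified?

existential

First replace A → B with ¬A ∨ B.
  ¬(∀m ¬H(m)) ∨ (∀k ∃l (R(l,l) ∧ ¬R(l,k)))
Move each ¬ inward, flipping quantifiers it crosses:
  (∃m H(m)) ∨ (∀k ∃l (R(l,l) ∧ ¬R(l,k)))
All bound variables are already distinct, so no renaming is needed.
Pull the quantifiers to the front (each side's bound variable is not free in the other side):
  ∃m ∀k ∃l (H(m) ∨ R(l,l) ∧ ¬R(l,k))
The quantifier ∀m sits under an odd number of negations (counting the antecedent side of each →), so it flips to ∃m.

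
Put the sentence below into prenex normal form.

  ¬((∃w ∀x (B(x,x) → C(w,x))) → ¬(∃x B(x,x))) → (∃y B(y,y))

Rewrite implications/biconditionals: A → B as ¬A ∨ B.
  ¬¬(¬(∃w ∀x (¬B(x,x) ∨ C(w,x))) ∨ ¬(∃x B(x,x))) ∨ (∃y B(y,y))
Move each ¬ inward, flipping quantifiers it crosses:
  (∀w ∃x (B(x,x) ∧ ¬C(w,x))) ∨ (∀x ¬B(x,x)) ∨ (∃y B(y,y))
Give each quantifier a distinct variable: x↦p.
  (∀w ∃x (B(x,x) ∧ ¬C(w,x))) ∨ (∀p ¬B(p,p)) ∨ (∃y B(y,y))
Finally move all quantifiers to the prefix:
  ∀w ∃x ∀p ∃y (B(x,x) ∧ ¬C(w,x) ∨ ¬B(p,p) ∨ B(y,y))

∀w ∃x ∀p ∃y (B(x,x) ∧ ¬C(w,x) ∨ ¬B(p,p) ∨ B(y,y))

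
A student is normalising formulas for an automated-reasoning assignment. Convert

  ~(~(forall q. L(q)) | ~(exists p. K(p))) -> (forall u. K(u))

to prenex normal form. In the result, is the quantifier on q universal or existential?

Eliminate → and ↔ using ¬ and ∨.
  ~~(~(forall q. L(q)) | ~(exists p. K(p))) | (forall u. K(u))
Move each ¬ inward, flipping quantifiers it crosses:
  (exists q. ~L(q)) | (forall p. ~K(p)) | (forall u. K(u))
All bound variables are already distinct, so no renaming is needed.
Extract every quantifier outward, since the variables are now distinct and don't occur free across branches:
  exists q. forall p. forall u. (~L(q) | ~K(p) | K(u))
The quantifier forall q sits under an odd number of negations (counting the antecedent side of each →), so it flips to exists q.

existential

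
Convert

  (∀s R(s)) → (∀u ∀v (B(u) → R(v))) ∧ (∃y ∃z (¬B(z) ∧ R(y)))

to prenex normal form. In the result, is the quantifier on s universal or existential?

First replace A → B with ¬A ∨ B.
  ¬(∀s R(s)) ∨ (∀u ∀v (¬B(u) ∨ R(v))) ∧ (∃y ∃z (¬B(z) ∧ R(y)))
Move each ¬ inward, flipping quantifiers it crosses:
  (∃s ¬R(s)) ∨ (∀u ∀v (¬B(u) ∨ R(v))) ∧ (∃y ∃z (¬B(z) ∧ R(y)))
Extract every quantifier outward, since the variables are now distinct and don't occur free across branches:
  ∃s ∀u ∀v ∃y ∃z (¬R(s) ∨ (¬B(u) ∨ R(v)) ∧ ¬B(z) ∧ R(y))
The quantifier ∀s sits under an odd number of negations (counting the antecedent side of each →), so it flips to ∃s.

existential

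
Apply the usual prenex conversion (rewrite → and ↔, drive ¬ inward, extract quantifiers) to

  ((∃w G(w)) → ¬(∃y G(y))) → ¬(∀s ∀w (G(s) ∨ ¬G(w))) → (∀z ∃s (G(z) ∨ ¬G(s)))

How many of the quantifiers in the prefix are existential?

First replace A → B with ¬A ∨ B.
  ¬(¬(∃w G(w)) ∨ ¬(∃y G(y))) ∨ ¬¬(∀s ∀w (G(s) ∨ ¬G(w))) ∨ (∀z ∃s (G(z) ∨ ¬G(s)))
Move each ¬ inward, flipping quantifiers it crosses:
  (∃w G(w)) ∧ (∃y G(y)) ∨ (∀s ∀w (G(s) ∨ ¬G(w))) ∨ (∀z ∃s (G(z) ∨ ¬G(s)))
Give each quantifier a distinct variable: w↦c, s↦u1.
  (∃w G(w)) ∧ (∃y G(y)) ∨ (∀s ∀c (G(s) ∨ ¬G(c))) ∨ (∀z ∃u1 (G(z) ∨ ¬G(u1)))
Pull the quantifiers to the front (each side's bound variable is not free in the other side):
  ∃w ∃y ∀s ∀c ∀z ∃u1 (G(w) ∧ G(y) ∨ G(s) ∨ ¬G(c) ∨ G(z) ∨ ¬G(u1))
The prefix is ∃w ∃y ∀s ∀c ∀z ∃u1: 3 universal, 3 existential.

3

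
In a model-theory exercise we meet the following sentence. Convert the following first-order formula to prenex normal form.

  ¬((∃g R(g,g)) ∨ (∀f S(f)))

∀g ∃f (¬R(g,g) ∧ ¬S(f))

Move each ¬ inward, flipping quantifiers it crosses:
  (∀g ¬R(g,g)) ∧ (∃f ¬S(f))
Extract every quantifier outward, since the variables are now distinct and don't occur free across branches:
  ∀g ∃f (¬R(g,g) ∧ ¬S(f))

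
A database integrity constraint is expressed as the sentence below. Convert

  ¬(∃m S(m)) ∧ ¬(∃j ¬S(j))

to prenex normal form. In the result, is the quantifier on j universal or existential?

Push ¬ through the quantifiers and connectives to reach negation normal form:
  (∀m ¬S(m)) ∧ (∀j S(j))
All bound variables are already distinct, so no renaming is needed.
Pull the quantifiers to the front (each side's bound variable is not free in the other side):
  ∀m ∀j (¬S(m) ∧ S(j))
The quantifier ∃j sits under an odd number of negations, so it flips to ∀j.

universal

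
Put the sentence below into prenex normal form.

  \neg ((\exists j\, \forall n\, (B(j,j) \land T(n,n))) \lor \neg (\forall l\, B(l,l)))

Drive negations inward (¬∀x A ≡ ∃x ¬A, ¬∃x A ≡ ∀x ¬A, De Morgan for ∧/∨):
  (\forall j\, \exists n\, (\neg B(j,j) \lor \neg T(n,n))) \land (\forall l\, B(l,l))
All bound variables are already distinct, so no renaming is needed.
Extract every quantifier outward, since the variables are now distinct and don't occur free across branches:
  \forall j\, \exists n\, \forall l\, ((\neg B(j,j) \lor \neg T(n,n)) \land B(l,l))

\forall j\, \exists n\, \forall l\, ((\neg B(j,j) \lor \neg T(n,n)) \land B(l,l))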